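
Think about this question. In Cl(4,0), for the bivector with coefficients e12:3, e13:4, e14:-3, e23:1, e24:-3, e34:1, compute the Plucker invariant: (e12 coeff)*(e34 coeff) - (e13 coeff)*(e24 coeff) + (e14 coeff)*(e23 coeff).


Plucker relation: af - be + cd
a*f = 3*1 = 3
b*e = 4*(-3) = -12
c*d = (-3)*1 = -3
af - be + cd = 3 - (-12) + (-3)
= 12


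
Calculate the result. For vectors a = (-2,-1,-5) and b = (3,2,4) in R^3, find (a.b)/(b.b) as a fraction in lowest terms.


Projection coefficient = (a . b) / (b . b)
a . b = (-2)*3 + (-1)*2 + (-5)*4
= -6 + (-2) + (-20) = -28
b . b = 3^2 + 2^2 + 4^2
= 9 + 4 + 16 = 29
Coefficient = -28/29
In lowest terms: -28/29


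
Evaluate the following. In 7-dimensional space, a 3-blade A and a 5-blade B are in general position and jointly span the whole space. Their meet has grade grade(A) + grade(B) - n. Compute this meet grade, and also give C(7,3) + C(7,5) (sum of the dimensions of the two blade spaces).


Meet grade = grade(A) + grade(B) - n
= 3 + 5 - 7 = 1
C(7,3) = 35
C(7,5) = 21
dim_A + dim_B = 35 + 21 = 56


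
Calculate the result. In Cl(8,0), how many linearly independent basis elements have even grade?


Even subalgebra dimension = 2^(n-1)
n = 8 + 0 = 8
2^(8 - 1) = 2^7 = 128
Verification: sum of C(8,k) for even k = 1 + 28 + 70 + 28 + 1 = 128
Result = 128


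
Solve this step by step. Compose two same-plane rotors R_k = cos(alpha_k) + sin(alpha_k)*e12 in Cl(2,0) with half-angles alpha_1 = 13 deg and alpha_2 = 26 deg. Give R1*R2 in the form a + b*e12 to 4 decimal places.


Same-plane rotors commute and their half-angles add:
R1*R2 = cos(a1 + a2) + sin(a1 + a2)*e12.
a1 + a2 = 13 + 26 = 39 deg
cos(39 deg) = 0.7771
sin(39 deg) = 0.6293
R1*R2 = 0.7771 + 0.6293*e12


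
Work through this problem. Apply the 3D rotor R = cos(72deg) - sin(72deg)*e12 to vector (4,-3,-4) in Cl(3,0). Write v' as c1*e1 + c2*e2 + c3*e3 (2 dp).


Rotor R = cos(72deg) - sin(72deg)*e12
Rotation angle theta = 2 * 72 = 144 degrees in the e12 plane (e1 -> e2).
The component perpendicular to the plane (e3) is invariant: v'_3 = v3 = -4.00
cos(144deg) = -0.8090, sin(144deg) = 0.5878
v'_1 = v1*cos(theta) - v2*sin(theta) = 4*(-0.8090) - (-3)*0.5878 = -1.47
v'_2 = v1*sin(theta) + v2*cos(theta) = 4*0.5878 + (-3)*(-0.8090) = 4.78
v' = -1.47*e1 + 4.78*e2 - 4.00*e3


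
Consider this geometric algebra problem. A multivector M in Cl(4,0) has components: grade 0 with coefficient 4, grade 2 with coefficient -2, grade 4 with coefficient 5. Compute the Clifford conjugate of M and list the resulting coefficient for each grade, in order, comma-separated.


Clifford conjugate sign for grade k: (-1)^(k(k+1)/2)
Grade 0: (-1)^(0*1/2) = (-1)^0 = 1, coeff 4 -> 4
Grade 2: (-1)^(2*3/2) = (-1)^3 = -1, coeff -2 -> 2
Grade 4: (-1)^(4*5/2) = (-1)^10 = 1, coeff 5 -> 5
Conjugated coefficients: 4, 2, 5


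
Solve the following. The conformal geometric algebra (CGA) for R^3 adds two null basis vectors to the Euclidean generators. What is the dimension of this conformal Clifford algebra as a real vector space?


The conformal model of R^3 uses Cl(4,1): the 3 Euclidean generators plus two extra orthogonal generators e+ (e+^2 = +1) and e- (e-^2 = -1), from which the null vectors e0, einf are built.
Number of generators m = 3 + 2 = 5.
dim Cl(p,q) = 2^m = 2^5 = 32


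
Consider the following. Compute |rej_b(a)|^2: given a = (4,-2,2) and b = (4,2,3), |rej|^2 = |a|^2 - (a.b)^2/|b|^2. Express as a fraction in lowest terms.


|a|^2 = 4^2 + (-2)^2 + 2^2 = 24
|b|^2 = 4^2 + 2^2 + 3^2 = 29
a . b = 4*4 + (-2)*2 + 2*3 = 18
(a.b)^2 = 18^2 = 324
|rej|^2 = 24 - 324/29
= (696 - 324)/29
= 372/29
In lowest terms: 372/29


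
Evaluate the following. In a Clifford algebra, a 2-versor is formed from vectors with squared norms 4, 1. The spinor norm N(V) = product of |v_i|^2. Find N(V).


Spinor norm N(V) = |v1|^2 * |v2|^2 * ... * |v2|^2
= 4 * 1
Running product: 4, 4
N(V) = 4


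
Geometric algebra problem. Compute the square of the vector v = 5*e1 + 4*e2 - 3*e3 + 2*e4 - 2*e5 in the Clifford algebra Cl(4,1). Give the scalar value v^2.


v^2 = sum of c_i^2 * e_i^2
Positive signature terms (e_i^2 = +1): 5^2 + 4^2 + (-3)^2 + 2^2 = 54
Negative signature terms (e_j^2 = -1): (-2)^2 = 4
v^2 = 54 - 4 = 50


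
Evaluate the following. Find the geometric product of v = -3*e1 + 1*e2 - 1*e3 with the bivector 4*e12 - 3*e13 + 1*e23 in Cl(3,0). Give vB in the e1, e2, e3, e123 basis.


vB has grade-1 (vector) and grade-3 (trivector) parts: vB = (v _| B) + (v ^ B).
Vector part <vB>_1:
  e1: -v2*b12 - v3*b13 = -(1)*(4) - (-1)*(-3) = -7
  e2: v1*b12 - v3*b23 = (-3)*(4) - (-1)*(1) = -11
  e3: v1*b13 + v2*b23 = (-3)*(-3) + (1)*(1) = 10
Trivector part <vB>_3:
  e123: v1*b23 - v2*b13 + v3*b12 = (-3)*(1) - (1)*(-3) + (-1)*(4) = -4
vB = -7*e1 - 11*e2 + 10*e3 - 4*e123


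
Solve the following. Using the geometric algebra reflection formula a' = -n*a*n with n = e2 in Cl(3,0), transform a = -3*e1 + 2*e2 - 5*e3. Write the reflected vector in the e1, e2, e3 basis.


Reflection formula: a' = -n*a*n, with n = e2 (unit vector, n^2 = 1).
For reflection through hyperplane perp to e2:
The component along e2 flips sign, others stay.
a = (-3, 2, -5)
a' = (-3, -2, -5)
a' = -3*e1 - 2*e2 - 5*e3


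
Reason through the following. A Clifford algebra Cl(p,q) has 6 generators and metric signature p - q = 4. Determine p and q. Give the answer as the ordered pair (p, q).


We need p + q = 6 and p - q = 4.
Adding: 2p = 6 + 4 = 10, so p = 5.
Then q = 6 - 5 = 1.
(p, q) = (5, 1)


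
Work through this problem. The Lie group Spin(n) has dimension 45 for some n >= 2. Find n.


dim Spin(n) = dim so(n) = n(n-1)/2.
Solve n(n-1)/2 = 45, i.e. n^2 - n - 90 = 0.
Discriminant = 1 + 8*45 = 361
n = (1 + sqrt(361))/2 = (1 + 19)/2 = 10


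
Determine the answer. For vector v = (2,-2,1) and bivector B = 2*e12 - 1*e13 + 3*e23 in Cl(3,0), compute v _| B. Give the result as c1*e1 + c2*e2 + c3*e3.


Left contraction v _| B = <vB>_1 (grade-1 part of the geometric product vB).
Using e1_|e12 = e2, e2_|e12 = -e1, e1_|e13 = e3, e3_|e13 = -e1, e2_|e23 = e3, e3_|e23 = -e2:
e1 coeff: -v2*b12 - v3*b13 = -(-2)*(2) - (1)*(-1) = 5
e2 coeff: v1*b12 - v3*b23 = (2)*(2) - (1)*(3) = 1
e3 coeff: v1*b13 + v2*b23 = (2)*(-1) + (-2)*(3) = -8
v _| B = 5*e1 + 1*e2 - 8*e3


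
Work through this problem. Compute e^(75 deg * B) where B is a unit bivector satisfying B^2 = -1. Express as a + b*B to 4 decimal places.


For a unit bivector B with B^2 = -1, the exponential series gives
e^(theta*B) = cos(theta) + sin(theta)*B (the GA analogue of Euler's formula).
theta = 75 degrees = 1.308997 rad
cos(75 deg) = 0.2588
sin(75 deg) = 0.9659
exp(theta*B) = 0.2588 + 0.9659*B


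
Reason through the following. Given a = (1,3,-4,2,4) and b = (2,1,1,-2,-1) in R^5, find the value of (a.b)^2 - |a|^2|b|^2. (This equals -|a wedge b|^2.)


a . b = 1*2 + 3*1 + (-4)*1 + 2*(-2) + 4*(-1)
= 2 + 3 + (-4) + (-4) + (-4) = -7
|a|^2 = 1^2 + 3^2 + (-4)^2 + 2^2 + 4^2 = 46
|b|^2 = 2^2 + 1^2 + 1^2 + (-2)^2 + (-1)^2 = 11
(a.b)^2 = (-7)^2 = 49
|a|^2 * |b|^2 = 46 * 11 = 506
Result = 49 - 506 = -457


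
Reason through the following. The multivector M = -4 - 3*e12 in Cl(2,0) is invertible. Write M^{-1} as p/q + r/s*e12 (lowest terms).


M = -4 - 3*e12, where e12^2 = -1.
Since M commutes with its reverse ~M = a - b*e12, M * ~M = a^2 - b^2*e12^2 = a^2 + b^2.
So M^{-1} = ~M / (a^2 + b^2) = (a - b*e12)/(a^2 + b^2).
a^2 + b^2 = 16 + 9 = 25
Scalar part = -4/25 = -4/25
Bivector coeff = 3/25 = 3/25
M^{-1} = -4/25 + 3/25*e12


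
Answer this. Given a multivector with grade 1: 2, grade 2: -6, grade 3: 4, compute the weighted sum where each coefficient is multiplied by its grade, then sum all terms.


Grade-weighted sum = sum of grade_k * coefficient_k
1*2 = 2
2*(-6) = -12
3*4 = 12
Total = 2 + (-12) + 12 = 2


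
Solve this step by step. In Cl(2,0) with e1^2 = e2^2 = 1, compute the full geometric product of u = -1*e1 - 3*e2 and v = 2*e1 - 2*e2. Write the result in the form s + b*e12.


Expand: (-1*e1 - 3*e2)(2*e1 - 2*e2)
= (-1)*2*e1e1 + (-1)*(-2)*e1e2 + (-3)*2*e2e1 + (-3)*(-2)*e2e2
Using e1^2 = e2^2 = 1, e2e1 = -e1e2:
Scalar part s = (-1)*2 + (-3)*(-2) = -2 + 6 = 4
Bivector part b = (-1)*(-2) - (-3)*2 = 2 - (-6) = 8
uv = 4 + 8*e12


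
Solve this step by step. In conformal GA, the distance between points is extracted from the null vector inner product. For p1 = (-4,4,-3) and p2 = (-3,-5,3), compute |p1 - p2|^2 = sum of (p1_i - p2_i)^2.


p1 - p2 = (-1, 9, -6)
|p1 - p2|^2 = (-1)^2 + 9^2 + (-6)^2
= 1 + 81 + 36
= 118


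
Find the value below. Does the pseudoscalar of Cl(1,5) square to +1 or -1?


The pseudoscalar I = e1...e_n (product of all n generators) of Cl(p,q) satisfies I^2 = (-1)^(q + n(n-1)/2).
p = 1, q = 5, n = p + q = 6
n(n-1)/2 = 6 * 5 / 2 = 15
Exponent = q + n(n-1)/2 = 5 + 15 = 20
I^2 = (-1)^20 = +1


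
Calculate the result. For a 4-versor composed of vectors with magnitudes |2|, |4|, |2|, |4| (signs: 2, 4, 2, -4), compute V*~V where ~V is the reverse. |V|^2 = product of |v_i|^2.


Each vector v_i has |v_i|^2 = s_i^2
Squared scales: 2^2 = 4, 4^2 = 16, 2^2 = 4, (-4)^2 = 16
|V|^2 = 4 * 16 * 4 * 16
= 4096


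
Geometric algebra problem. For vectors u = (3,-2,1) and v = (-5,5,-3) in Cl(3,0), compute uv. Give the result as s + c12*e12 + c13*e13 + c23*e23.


In Cl(3,0): e_i^2 = 1, e_ie_j = -e_je_i for i != j.
Scalar part = u . v = 3*(-5) + (-2)*5 + 1*(-3)
= -15 + (-10) + (-3) = -28
e12 coeff = 3*5 - (-2)*(-5) = 15 - 10 = 5
e13 coeff = 3*(-3) - 1*(-5) = -9 - (-5) = -4
e23 coeff = (-2)*(-3) - 1*5 = 6 - 5 = 1
uv = -28 + 5*e12 - 4*e13 + 1*e23


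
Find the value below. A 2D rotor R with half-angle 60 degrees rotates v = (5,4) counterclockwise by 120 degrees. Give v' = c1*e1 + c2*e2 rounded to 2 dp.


Rotor R = cos(60deg) - sin(60deg)*e12
Rotation angle theta = 2 * 60 = 120 degrees
v' = R*v*~R rotates v by theta.
cos(120deg) = -0.5000, sin(120deg) = 0.8660
v'_1 = 5*cos(120deg) - 4*sin(120deg)
= 5*(-0.5000) - 4*0.8660
= -5.96
v'_2 = 5*sin(120deg) + 4*cos(120deg)
= 5*0.8660 + 4*(-0.5000)
= 2.33
v' = -5.96*e1 + 2.33*e2


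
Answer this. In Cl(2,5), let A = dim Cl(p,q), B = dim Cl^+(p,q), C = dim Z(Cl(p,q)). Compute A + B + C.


n = 2 + 5 = 7
Total dim = 2^7 = 128
Even subalgebra dim = 2^6 = 64
n is odd, so center dim = 2
Sum = 128 + 64 + 2 = 194


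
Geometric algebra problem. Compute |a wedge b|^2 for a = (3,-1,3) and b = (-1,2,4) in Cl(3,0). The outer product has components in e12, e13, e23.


a wedge b = (a1*b2 - a2*b1)*e12 + (a1*b3 - a3*b1)*e13 + (a2*b3 - a3*b2)*e23
e12 coeff: 3*2 - (-1)*(-1) = 6 - 1 = 5
e13 coeff: 3*4 - 3*(-1) = 12 - (-3) = 15
e23 coeff: (-1)*4 - 3*2 = -4 - 6 = -10
|a wedge b|^2 = 5^2 + 15^2 + (-10)^2
= 25 + 225 + 100
= 350


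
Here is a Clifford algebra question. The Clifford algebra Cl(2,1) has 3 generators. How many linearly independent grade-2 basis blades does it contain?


Number of grade-k basis blades in Cl(p,q) with n = p + q is C(n, k).
n = 2 + 1 = 3
C(3, 2) = 3! / (2! * 1!)
= 6 / (2 * 1)
= 3


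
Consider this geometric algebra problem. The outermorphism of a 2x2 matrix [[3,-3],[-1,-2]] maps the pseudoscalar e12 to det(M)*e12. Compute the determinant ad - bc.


The outermorphism of a linear map f sends e1^e2 to f(e1)^f(e2).
f(e1) = 3*e1 - 1*e2
f(e2) = -3*e1 - 2*e2
f(e1) ^ f(e2) = (3*e1 - 1*e2) ^ (-3*e1 - 2*e2)
= 3*(-2)*e12 + (-1)*(-3)*e21
= (-6 - 3)*e12
= -9*e12
Coefficient = -9


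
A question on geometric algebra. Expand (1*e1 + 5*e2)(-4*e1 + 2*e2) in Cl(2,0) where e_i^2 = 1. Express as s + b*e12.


Expand: (1*e1 + 5*e2)(-4*e1 + 2*e2)
= 1*(-4)*e1e1 + 1*2*e1e2 + 5*(-4)*e2e1 + 5*2*e2e2
Using e1^2 = e2^2 = 1, e2e1 = -e1e2:
Scalar part s = 1*(-4) + 5*2 = -4 + 10 = 6
Bivector part b = 1*2 - 5*(-4) = 2 - (-20) = 22
uv = 6 + 22*e12


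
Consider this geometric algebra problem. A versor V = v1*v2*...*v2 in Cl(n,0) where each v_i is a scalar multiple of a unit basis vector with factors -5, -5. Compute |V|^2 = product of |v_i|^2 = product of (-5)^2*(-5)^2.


Each vector v_i has |v_i|^2 = s_i^2
Squared scales: (-5)^2 = 25, (-5)^2 = 25
|V|^2 = 25 * 25
= 625


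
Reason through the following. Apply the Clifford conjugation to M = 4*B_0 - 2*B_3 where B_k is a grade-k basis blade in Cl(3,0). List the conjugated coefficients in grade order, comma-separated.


Clifford conjugate sign for grade k: (-1)^(k(k+1)/2)
Grade 0: (-1)^(0*1/2) = (-1)^0 = 1, coeff 4 -> 4
Grade 3: (-1)^(3*4/2) = (-1)^6 = 1, coeff -2 -> -2
Conjugated coefficients: 4, -2


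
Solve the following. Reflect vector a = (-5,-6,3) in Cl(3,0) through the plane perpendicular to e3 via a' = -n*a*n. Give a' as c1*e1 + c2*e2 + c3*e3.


Reflection formula: a' = -n*a*n, with n = e3 (unit vector, n^2 = 1).
For reflection through hyperplane perp to e3:
The component along e3 flips sign, others stay.
a = (-5, -6, 3)
a' = (-5, -6, -3)
a' = -5*e1 - 6*e2 - 3*e3


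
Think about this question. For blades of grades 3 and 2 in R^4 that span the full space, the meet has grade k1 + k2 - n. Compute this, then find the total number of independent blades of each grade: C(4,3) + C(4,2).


Meet grade = grade(A) + grade(B) - n
= 3 + 2 - 4 = 1
C(4,3) = 4
C(4,2) = 6
dim_A + dim_B = 4 + 6 = 10


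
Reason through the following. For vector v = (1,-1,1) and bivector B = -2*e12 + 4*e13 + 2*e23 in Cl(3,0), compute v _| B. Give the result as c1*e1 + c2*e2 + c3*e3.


Left contraction v _| B = <vB>_1 (grade-1 part of the geometric product vB).
Using e1_|e12 = e2, e2_|e12 = -e1, e1_|e13 = e3, e3_|e13 = -e1, e2_|e23 = e3, e3_|e23 = -e2:
e1 coeff: -v2*b12 - v3*b13 = -(-1)*(-2) - (1)*(4) = -6
e2 coeff: v1*b12 - v3*b23 = (1)*(-2) - (1)*(2) = -4
e3 coeff: v1*b13 + v2*b23 = (1)*(4) + (-1)*(2) = 2
v _| B = -6*e1 - 4*e2 + 2*e3


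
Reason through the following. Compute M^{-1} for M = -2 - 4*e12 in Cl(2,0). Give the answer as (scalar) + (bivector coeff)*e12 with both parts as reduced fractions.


M = -2 - 4*e12, where e12^2 = -1.
Since M commutes with its reverse ~M = a - b*e12, M * ~M = a^2 - b^2*e12^2 = a^2 + b^2.
So M^{-1} = ~M / (a^2 + b^2) = (a - b*e12)/(a^2 + b^2).
a^2 + b^2 = 4 + 16 = 20
Scalar part = -2/20 = -1/10
Bivector coeff = 4/20 = 1/5
M^{-1} = -1/10 + 1/5*e12


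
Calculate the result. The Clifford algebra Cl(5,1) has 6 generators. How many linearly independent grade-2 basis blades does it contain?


Number of grade-k basis blades in Cl(p,q) with n = p + q is C(n, k).
n = 5 + 1 = 6
C(6, 2) = 6! / (2! * 4!)
= 720 / (2 * 24)
= 15


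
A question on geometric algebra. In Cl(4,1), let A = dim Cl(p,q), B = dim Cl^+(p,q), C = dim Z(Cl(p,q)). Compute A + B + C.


n = 4 + 1 = 5
Total dim = 2^5 = 32
Even subalgebra dim = 2^4 = 16
n is odd, so center dim = 2
Sum = 32 + 16 + 2 = 50


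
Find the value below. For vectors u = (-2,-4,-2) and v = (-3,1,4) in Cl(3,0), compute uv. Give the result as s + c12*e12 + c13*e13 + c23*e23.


In Cl(3,0): e_i^2 = 1, e_ie_j = -e_je_i for i != j.
Scalar part = u . v = (-2)*(-3) + (-4)*1 + (-2)*4
= 6 + (-4) + (-8) = -6
e12 coeff = (-2)*1 - (-4)*(-3) = -2 - 12 = -14
e13 coeff = (-2)*4 - (-2)*(-3) = -8 - 6 = -14
e23 coeff = (-4)*4 - (-2)*1 = -16 - (-2) = -14
uv = -6 - 14*e12 - 14*e13 - 14*e23


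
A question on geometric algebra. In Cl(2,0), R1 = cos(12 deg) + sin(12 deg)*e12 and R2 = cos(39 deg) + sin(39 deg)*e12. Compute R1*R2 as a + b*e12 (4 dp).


Same-plane rotors commute and their half-angles add:
R1*R2 = cos(a1 + a2) + sin(a1 + a2)*e12.
a1 + a2 = 12 + 39 = 51 deg
cos(51 deg) = 0.6293
sin(51 deg) = 0.7771
R1*R2 = 0.6293 + 0.7771*e12


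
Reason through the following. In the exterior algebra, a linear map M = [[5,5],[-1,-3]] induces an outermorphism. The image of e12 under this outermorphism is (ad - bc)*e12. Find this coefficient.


The outermorphism of a linear map f sends e1^e2 to f(e1)^f(e2).
f(e1) = 5*e1 - 1*e2
f(e2) = 5*e1 - 3*e2
f(e1) ^ f(e2) = (5*e1 - 1*e2) ^ (5*e1 - 3*e2)
= 5*(-3)*e12 + (-1)*5*e21
= (-15 - (-5))*e12
= -10*e12
Coefficient = -10


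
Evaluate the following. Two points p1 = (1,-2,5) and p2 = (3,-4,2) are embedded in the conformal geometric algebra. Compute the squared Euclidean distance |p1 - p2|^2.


p1 - p2 = (-2, 2, 3)
|p1 - p2|^2 = (-2)^2 + 2^2 + 3^2
= 4 + 4 + 9
= 17


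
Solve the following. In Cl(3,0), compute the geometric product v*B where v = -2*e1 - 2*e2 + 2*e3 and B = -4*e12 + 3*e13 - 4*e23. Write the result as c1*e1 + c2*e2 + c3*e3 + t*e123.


vB has grade-1 (vector) and grade-3 (trivector) parts: vB = (v _| B) + (v ^ B).
Vector part <vB>_1:
  e1: -v2*b12 - v3*b13 = -(-2)*(-4) - (2)*(3) = -14
  e2: v1*b12 - v3*b23 = (-2)*(-4) - (2)*(-4) = 16
  e3: v1*b13 + v2*b23 = (-2)*(3) + (-2)*(-4) = 2
Trivector part <vB>_3:
  e123: v1*b23 - v2*b13 + v3*b12 = (-2)*(-4) - (-2)*(3) + (2)*(-4) = 6
vB = -14*e1 + 16*e2 + 2*e3 + 6*e123


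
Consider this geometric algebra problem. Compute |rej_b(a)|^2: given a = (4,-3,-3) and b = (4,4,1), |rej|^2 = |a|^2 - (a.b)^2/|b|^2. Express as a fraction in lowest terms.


|a|^2 = 4^2 + (-3)^2 + (-3)^2 = 34
|b|^2 = 4^2 + 4^2 + 1^2 = 33
a . b = 4*4 + (-3)*4 + (-3)*1 = 1
(a.b)^2 = 1^2 = 1
|rej|^2 = 34 - 1/33
= (1122 - 1)/33
= 1121/33
In lowest terms: 1121/33


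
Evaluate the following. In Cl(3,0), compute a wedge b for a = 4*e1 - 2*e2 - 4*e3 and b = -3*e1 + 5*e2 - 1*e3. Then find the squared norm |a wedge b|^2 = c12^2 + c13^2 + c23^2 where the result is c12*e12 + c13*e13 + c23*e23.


a wedge b = (a1*b2 - a2*b1)*e12 + (a1*b3 - a3*b1)*e13 + (a2*b3 - a3*b2)*e23
e12 coeff: 4*5 - (-2)*(-3) = 20 - 6 = 14
e13 coeff: 4*(-1) - (-4)*(-3) = -4 - 12 = -16
e23 coeff: (-2)*(-1) - (-4)*5 = 2 - (-20) = 22
|a wedge b|^2 = 14^2 + (-16)^2 + 22^2
= 196 + 256 + 484
= 936


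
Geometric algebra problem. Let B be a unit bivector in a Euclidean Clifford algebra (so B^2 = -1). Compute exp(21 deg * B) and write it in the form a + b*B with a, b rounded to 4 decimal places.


For a unit bivector B with B^2 = -1, the exponential series gives
e^(theta*B) = cos(theta) + sin(theta)*B (the GA analogue of Euler's formula).
theta = 21 degrees = 0.366519 rad
cos(21 deg) = 0.9336
sin(21 deg) = 0.3584
exp(theta*B) = 0.9336 + 0.3584*B


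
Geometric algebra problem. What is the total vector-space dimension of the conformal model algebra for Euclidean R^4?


The conformal model of R^4 uses Cl(5,1): the 4 Euclidean generators plus two extra orthogonal generators e+ (e+^2 = +1) and e- (e-^2 = -1), from which the null vectors e0, einf are built.
Number of generators m = 4 + 2 = 6.
dim Cl(p,q) = 2^m = 2^6 = 64


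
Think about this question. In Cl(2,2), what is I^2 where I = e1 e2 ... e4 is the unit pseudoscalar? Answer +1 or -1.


The pseudoscalar I = e1...e_n (product of all n generators) of Cl(p,q) satisfies I^2 = (-1)^(q + n(n-1)/2).
p = 2, q = 2, n = p + q = 4
n(n-1)/2 = 4 * 3 / 2 = 6
Exponent = q + n(n-1)/2 = 2 + 6 = 8
I^2 = (-1)^8 = +1


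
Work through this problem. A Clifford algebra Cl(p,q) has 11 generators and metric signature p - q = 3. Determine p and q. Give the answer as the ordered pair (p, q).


We need p + q = 11 and p - q = 3.
Adding: 2p = 11 + 3 = 14, so p = 7.
Then q = 11 - 7 = 4.
(p, q) = (7, 4)


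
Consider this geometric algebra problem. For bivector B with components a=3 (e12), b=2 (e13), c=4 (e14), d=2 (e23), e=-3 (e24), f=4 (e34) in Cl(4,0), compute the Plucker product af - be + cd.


Plucker relation: af - be + cd
a*f = 3*4 = 12
b*e = 2*(-3) = -6
c*d = 4*2 = 8
af - be + cd = 12 - (-6) + 8
= 26


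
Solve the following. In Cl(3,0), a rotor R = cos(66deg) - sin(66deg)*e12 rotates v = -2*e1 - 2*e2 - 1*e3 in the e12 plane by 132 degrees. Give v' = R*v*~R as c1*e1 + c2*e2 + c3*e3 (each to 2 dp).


Rotor R = cos(66deg) - sin(66deg)*e12
Rotation angle theta = 2 * 66 = 132 degrees in the e12 plane (e1 -> e2).
The component perpendicular to the plane (e3) is invariant: v'_3 = v3 = -1.00
cos(132deg) = -0.6691, sin(132deg) = 0.7431
v'_1 = v1*cos(theta) - v2*sin(theta) = -2*(-0.6691) - (-2)*0.7431 = 2.82
v'_2 = v1*sin(theta) + v2*cos(theta) = -2*0.7431 + (-2)*(-0.6691) = -0.15
v' = 2.82*e1 - 0.15*e2 - 1.00*e3


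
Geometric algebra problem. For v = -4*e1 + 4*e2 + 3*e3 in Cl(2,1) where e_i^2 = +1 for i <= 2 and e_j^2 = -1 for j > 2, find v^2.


v^2 = sum of c_i^2 * e_i^2
Positive signature terms (e_i^2 = +1): (-4)^2 + 4^2 = 32
Negative signature terms (e_j^2 = -1): 3^2 = 9
v^2 = 32 - 9 = 23


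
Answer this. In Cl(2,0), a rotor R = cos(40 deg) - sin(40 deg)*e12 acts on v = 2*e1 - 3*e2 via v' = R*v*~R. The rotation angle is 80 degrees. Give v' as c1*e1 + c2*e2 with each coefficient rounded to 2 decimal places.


Rotor R = cos(40deg) - sin(40deg)*e12
Rotation angle theta = 2 * 40 = 80 degrees
v' = R*v*~R rotates v by theta.
cos(80deg) = 0.1736, sin(80deg) = 0.9848
v'_1 = 2*cos(80deg) - (-3)*sin(80deg)
= 2*0.1736 - (-3)*0.9848
= 3.30
v'_2 = 2*sin(80deg) + (-3)*cos(80deg)
= 2*0.9848 + (-3)*0.1736
= 1.45
v' = 3.30*e1 + 1.45*e2


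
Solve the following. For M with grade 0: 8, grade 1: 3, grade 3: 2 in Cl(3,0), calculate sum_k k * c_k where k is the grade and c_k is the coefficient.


Grade-weighted sum = sum of grade_k * coefficient_k
0*8 = 0
1*3 = 3
3*2 = 6
Total = 0 + 3 + 6 = 9


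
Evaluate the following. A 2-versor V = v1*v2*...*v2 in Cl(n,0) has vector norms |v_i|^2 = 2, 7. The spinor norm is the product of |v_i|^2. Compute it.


Spinor norm N(V) = |v1|^2 * |v2|^2 * ... * |v2|^2
= 2 * 7
Running product: 2, 14
N(V) = 14


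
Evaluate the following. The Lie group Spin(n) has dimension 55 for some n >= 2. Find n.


dim Spin(n) = dim so(n) = n(n-1)/2.
Solve n(n-1)/2 = 55, i.e. n^2 - n - 110 = 0.
Discriminant = 1 + 8*55 = 441
n = (1 + sqrt(441))/2 = (1 + 21)/2 = 11


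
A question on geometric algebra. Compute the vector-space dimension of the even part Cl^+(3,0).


Even subalgebra dimension = 2^(n-1)
n = 3 + 0 = 3
2^(3 - 1) = 2^2 = 4
Verification: sum of C(3,k) for even k = 1 + 3 = 4
Result = 4


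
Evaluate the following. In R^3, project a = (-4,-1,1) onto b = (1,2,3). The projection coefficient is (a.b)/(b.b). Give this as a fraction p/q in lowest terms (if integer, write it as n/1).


Projection coefficient = (a . b) / (b . b)
a . b = (-4)*1 + (-1)*2 + 1*3
= -4 + (-2) + 3 = -3
b . b = 1^2 + 2^2 + 3^2
= 1 + 4 + 9 = 14
Coefficient = -3/14
In lowest terms: -3/14


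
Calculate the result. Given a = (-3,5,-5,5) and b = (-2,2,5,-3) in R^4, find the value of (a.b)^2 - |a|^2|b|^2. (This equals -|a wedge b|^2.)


a . b = (-3)*(-2) + 5*2 + (-5)*5 + 5*(-3)
= 6 + 10 + (-25) + (-15) = -24
|a|^2 = (-3)^2 + 5^2 + (-5)^2 + 5^2 = 84
|b|^2 = (-2)^2 + 2^2 + 5^2 + (-3)^2 = 42
(a.b)^2 = (-24)^2 = 576
|a|^2 * |b|^2 = 84 * 42 = 3528
Result = 576 - 3528 = -2952


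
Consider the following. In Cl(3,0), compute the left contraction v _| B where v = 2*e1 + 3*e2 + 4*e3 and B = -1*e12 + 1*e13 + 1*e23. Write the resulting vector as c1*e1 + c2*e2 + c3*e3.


Left contraction v _| B = <vB>_1 (grade-1 part of the geometric product vB).
Using e1_|e12 = e2, e2_|e12 = -e1, e1_|e13 = e3, e3_|e13 = -e1, e2_|e23 = e3, e3_|e23 = -e2:
e1 coeff: -v2*b12 - v3*b13 = -(3)*(-1) - (4)*(1) = -1
e2 coeff: v1*b12 - v3*b23 = (2)*(-1) - (4)*(1) = -6
e3 coeff: v1*b13 + v2*b23 = (2)*(1) + (3)*(1) = 5
v _| B = -1*e1 - 6*e2 + 5*e3


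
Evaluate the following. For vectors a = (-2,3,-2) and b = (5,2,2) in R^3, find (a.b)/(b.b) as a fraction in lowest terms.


Projection coefficient = (a . b) / (b . b)
a . b = (-2)*5 + 3*2 + (-2)*2
= -10 + 6 + (-4) = -8
b . b = 5^2 + 2^2 + 2^2
= 25 + 4 + 4 = 33
Coefficient = -8/33
In lowest terms: -8/33


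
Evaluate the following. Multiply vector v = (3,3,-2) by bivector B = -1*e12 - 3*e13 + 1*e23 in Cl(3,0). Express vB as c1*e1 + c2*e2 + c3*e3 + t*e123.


vB has grade-1 (vector) and grade-3 (trivector) parts: vB = (v _| B) + (v ^ B).
Vector part <vB>_1:
  e1: -v2*b12 - v3*b13 = -(3)*(-1) - (-2)*(-3) = -3
  e2: v1*b12 - v3*b23 = (3)*(-1) - (-2)*(1) = -1
  e3: v1*b13 + v2*b23 = (3)*(-3) + (3)*(1) = -6
Trivector part <vB>_3:
  e123: v1*b23 - v2*b13 + v3*b12 = (3)*(1) - (3)*(-3) + (-2)*(-1) = 14
vB = -3*e1 - 1*e2 - 6*e3 + 14*e123


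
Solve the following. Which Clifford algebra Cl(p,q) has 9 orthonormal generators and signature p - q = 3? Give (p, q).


We need p + q = 9 and p - q = 3.
Adding: 2p = 9 + 3 = 12, so p = 6.
Then q = 9 - 6 = 3.
(p, q) = (6, 3)


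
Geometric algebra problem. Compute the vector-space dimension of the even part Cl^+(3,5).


Even subalgebra dimension = 2^(n-1)
n = 3 + 5 = 8
2^(8 - 1) = 2^7 = 128
Verification: sum of C(8,k) for even k = 1 + 28 + 70 + 28 + 1 = 128
Result = 128


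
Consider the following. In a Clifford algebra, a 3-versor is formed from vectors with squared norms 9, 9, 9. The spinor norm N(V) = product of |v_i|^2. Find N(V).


Spinor norm N(V) = |v1|^2 * |v2|^2 * ... * |v3|^2
= 9 * 9 * 9
Running product: 9, 81, 729
N(V) = 729


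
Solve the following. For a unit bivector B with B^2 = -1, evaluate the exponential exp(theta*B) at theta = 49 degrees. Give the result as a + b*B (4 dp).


For a unit bivector B with B^2 = -1, the exponential series gives
e^(theta*B) = cos(theta) + sin(theta)*B (the GA analogue of Euler's formula).
theta = 49 degrees = 0.855211 rad
cos(49 deg) = 0.6561
sin(49 deg) = 0.7547
exp(theta*B) = 0.6561 + 0.7547*B


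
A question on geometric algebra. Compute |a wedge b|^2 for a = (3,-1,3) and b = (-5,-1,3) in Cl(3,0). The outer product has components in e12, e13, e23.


a wedge b = (a1*b2 - a2*b1)*e12 + (a1*b3 - a3*b1)*e13 + (a2*b3 - a3*b2)*e23
e12 coeff: 3*(-1) - (-1)*(-5) = -3 - 5 = -8
e13 coeff: 3*3 - 3*(-5) = 9 - (-15) = 24
e23 coeff: (-1)*3 - 3*(-1) = -3 - (-3) = 0
|a wedge b|^2 = (-8)^2 + 24^2 + 0^2
= 64 + 576 + 0
= 640


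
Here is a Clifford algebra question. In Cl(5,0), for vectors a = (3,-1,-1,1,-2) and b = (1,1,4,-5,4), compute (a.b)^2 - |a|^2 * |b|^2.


a . b = 3*1 + (-1)*1 + (-1)*4 + 1*(-5) + (-2)*4
= 3 + (-1) + (-4) + (-5) + (-8) = -15
|a|^2 = 3^2 + (-1)^2 + (-1)^2 + 1^2 + (-2)^2 = 16
|b|^2 = 1^2 + 1^2 + 4^2 + (-5)^2 + 4^2 = 59
(a.b)^2 = (-15)^2 = 225
|a|^2 * |b|^2 = 16 * 59 = 944
Result = 225 - 944 = -719


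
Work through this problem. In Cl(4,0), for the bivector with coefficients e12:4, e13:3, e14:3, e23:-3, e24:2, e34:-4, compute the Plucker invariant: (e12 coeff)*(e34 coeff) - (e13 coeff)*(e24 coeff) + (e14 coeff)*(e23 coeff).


Plucker relation: af - be + cd
a*f = 4*(-4) = -16
b*e = 3*2 = 6
c*d = 3*(-3) = -9
af - be + cd = -16 - 6 + (-9)
= -31


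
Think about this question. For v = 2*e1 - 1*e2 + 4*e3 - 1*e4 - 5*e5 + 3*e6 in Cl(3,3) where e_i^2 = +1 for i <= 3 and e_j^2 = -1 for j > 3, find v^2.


v^2 = sum of c_i^2 * e_i^2
Positive signature terms (e_i^2 = +1): 2^2 + (-1)^2 + 4^2 = 21
Negative signature terms (e_j^2 = -1): (-1)^2 + (-5)^2 + 3^2 = 35
v^2 = 21 - 35 = -14


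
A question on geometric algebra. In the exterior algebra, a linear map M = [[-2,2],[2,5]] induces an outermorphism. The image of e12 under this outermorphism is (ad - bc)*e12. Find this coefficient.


The outermorphism of a linear map f sends e1^e2 to f(e1)^f(e2).
f(e1) = -2*e1 + 2*e2
f(e2) = 2*e1 + 5*e2
f(e1) ^ f(e2) = (-2*e1 + 2*e2) ^ (2*e1 + 5*e2)
= (-2)*5*e12 + 2*2*e21
= (-10 - 4)*e12
= -14*e12
Coefficient = -14


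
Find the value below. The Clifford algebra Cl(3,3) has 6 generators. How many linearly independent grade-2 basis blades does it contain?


Number of grade-k basis blades in Cl(p,q) with n = p + q is C(n, k).
n = 3 + 3 = 6
C(6, 2) = 6! / (2! * 4!)
= 720 / (2 * 24)
= 15


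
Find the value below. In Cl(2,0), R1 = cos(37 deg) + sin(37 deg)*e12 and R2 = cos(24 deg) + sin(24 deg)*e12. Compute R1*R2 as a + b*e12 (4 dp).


Same-plane rotors commute and their half-angles add:
R1*R2 = cos(a1 + a2) + sin(a1 + a2)*e12.
a1 + a2 = 37 + 24 = 61 deg
cos(61 deg) = 0.4848
sin(61 deg) = 0.8746
R1*R2 = 0.4848 + 0.8746*e12


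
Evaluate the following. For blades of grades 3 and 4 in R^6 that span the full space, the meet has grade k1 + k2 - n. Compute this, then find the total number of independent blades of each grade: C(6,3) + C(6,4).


Meet grade = grade(A) + grade(B) - n
= 3 + 4 - 6 = 1
C(6,3) = 20
C(6,4) = 15
dim_A + dim_B = 20 + 15 = 35


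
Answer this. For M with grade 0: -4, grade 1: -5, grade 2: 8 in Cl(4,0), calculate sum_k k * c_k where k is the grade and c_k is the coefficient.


Grade-weighted sum = sum of grade_k * coefficient_k
0*(-4) = 0
1*(-5) = -5
2*8 = 16
Total = 0 + (-5) + 16 = 11


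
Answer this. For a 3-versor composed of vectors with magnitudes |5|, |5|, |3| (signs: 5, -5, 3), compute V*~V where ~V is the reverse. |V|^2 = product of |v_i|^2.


Each vector v_i has |v_i|^2 = s_i^2
Squared scales: 5^2 = 25, (-5)^2 = 25, 3^2 = 9
|V|^2 = 25 * 25 * 9
= 5625


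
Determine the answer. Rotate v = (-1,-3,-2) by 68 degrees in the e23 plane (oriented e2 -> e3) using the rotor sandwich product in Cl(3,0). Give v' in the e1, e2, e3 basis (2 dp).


Rotor R = cos(34deg) - sin(34deg)*e23
Rotation angle theta = 2 * 34 = 68 degrees in the e23 plane (e2 -> e3).
The component perpendicular to the plane (e1) is invariant: v'_1 = v1 = -1.00
cos(68deg) = 0.3746, sin(68deg) = 0.9272
v'_2 = v2*cos(theta) - v3*sin(theta) = -3*0.3746 - (-2)*0.9272 = 0.73
v'_3 = v2*sin(theta) + v3*cos(theta) = -3*0.9272 + (-2)*0.3746 = -3.53
v' = -1.00*e1 + 0.73*e2 - 3.53*e3


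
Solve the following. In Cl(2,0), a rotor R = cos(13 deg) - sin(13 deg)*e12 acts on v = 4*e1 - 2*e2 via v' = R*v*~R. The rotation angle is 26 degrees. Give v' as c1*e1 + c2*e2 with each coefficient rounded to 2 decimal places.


Rotor R = cos(13deg) - sin(13deg)*e12
Rotation angle theta = 2 * 13 = 26 degrees
v' = R*v*~R rotates v by theta.
cos(26deg) = 0.8988, sin(26deg) = 0.4384
v'_1 = 4*cos(26deg) - (-2)*sin(26deg)
= 4*0.8988 - (-2)*0.4384
= 4.47
v'_2 = 4*sin(26deg) + (-2)*cos(26deg)
= 4*0.4384 + (-2)*0.8988
= -0.04
v' = 4.47*e1 - 0.04*e2


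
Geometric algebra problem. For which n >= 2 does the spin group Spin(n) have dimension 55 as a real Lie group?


dim Spin(n) = dim so(n) = n(n-1)/2.
Solve n(n-1)/2 = 55, i.e. n^2 - n - 110 = 0.
Discriminant = 1 + 8*55 = 441
n = (1 + sqrt(441))/2 = (1 + 21)/2 = 11


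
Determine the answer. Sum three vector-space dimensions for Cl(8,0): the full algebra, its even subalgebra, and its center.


n = 8 + 0 = 8
Total dim = 2^8 = 256
Even subalgebra dim = 2^7 = 128
n is even, so center dim = 1
Sum = 256 + 128 + 1 = 385


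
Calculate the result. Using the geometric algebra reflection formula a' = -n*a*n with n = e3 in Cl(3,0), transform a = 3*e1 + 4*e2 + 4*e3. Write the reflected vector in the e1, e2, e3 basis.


Reflection formula: a' = -n*a*n, with n = e3 (unit vector, n^2 = 1).
For reflection through hyperplane perp to e3:
The component along e3 flips sign, others stay.
a = (3, 4, 4)
a' = (3, 4, -4)
a' = 3*e1 + 4*e2 - 4*e3


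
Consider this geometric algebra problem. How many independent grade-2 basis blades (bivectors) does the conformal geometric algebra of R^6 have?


The conformal model of R^6 uses Cl(7,1) with m = 6 + 2 = 8 generators.
Number of grade-2 blades = C(m, 2) = C(8, 2)
= 8*7/2 = 28


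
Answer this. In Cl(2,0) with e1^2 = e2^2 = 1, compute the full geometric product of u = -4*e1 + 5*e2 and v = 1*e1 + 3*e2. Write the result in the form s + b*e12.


Expand: (-4*e1 + 5*e2)(1*e1 + 3*e2)
= (-4)*1*e1e1 + (-4)*3*e1e2 + 5*1*e2e1 + 5*3*e2e2
Using e1^2 = e2^2 = 1, e2e1 = -e1e2:
Scalar part s = (-4)*1 + 5*3 = -4 + 15 = 11
Bivector part b = (-4)*3 - 5*1 = -12 - 5 = -17
uv = 11 - 17*e12


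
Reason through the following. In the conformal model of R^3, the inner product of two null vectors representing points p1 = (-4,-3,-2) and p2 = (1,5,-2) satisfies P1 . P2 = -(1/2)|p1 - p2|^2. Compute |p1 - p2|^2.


p1 - p2 = (-5, -8, 0)
|p1 - p2|^2 = (-5)^2 + (-8)^2 + 0^2
= 25 + 64 + 0
= 89


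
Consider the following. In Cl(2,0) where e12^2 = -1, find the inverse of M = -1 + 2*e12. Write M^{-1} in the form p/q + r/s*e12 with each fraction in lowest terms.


M = -1 + 2*e12, where e12^2 = -1.
Since M commutes with its reverse ~M = a - b*e12, M * ~M = a^2 - b^2*e12^2 = a^2 + b^2.
So M^{-1} = ~M / (a^2 + b^2) = (a - b*e12)/(a^2 + b^2).
a^2 + b^2 = 1 + 4 = 5
Scalar part = -1/5 = -1/5
Bivector coeff = -2/5 = -2/5
M^{-1} = -1/5 - 2/5*e12


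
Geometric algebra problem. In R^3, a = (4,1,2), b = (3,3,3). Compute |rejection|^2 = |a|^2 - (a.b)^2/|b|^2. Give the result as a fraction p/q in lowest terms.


|a|^2 = 4^2 + 1^2 + 2^2 = 21
|b|^2 = 3^2 + 3^2 + 3^2 = 27
a . b = 4*3 + 1*3 + 2*3 = 21
(a.b)^2 = 21^2 = 441
|rej|^2 = 21 - 441/27
= (567 - 441)/27
= 126/27
In lowest terms: 14/3


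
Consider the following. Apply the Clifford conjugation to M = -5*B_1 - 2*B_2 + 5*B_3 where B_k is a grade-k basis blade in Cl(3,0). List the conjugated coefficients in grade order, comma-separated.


Clifford conjugate sign for grade k: (-1)^(k(k+1)/2)
Grade 1: (-1)^(1*2/2) = (-1)^1 = -1, coeff -5 -> 5
Grade 2: (-1)^(2*3/2) = (-1)^3 = -1, coeff -2 -> 2
Grade 3: (-1)^(3*4/2) = (-1)^6 = 1, coeff 5 -> 5
Conjugated coefficients: 5, 2, 5


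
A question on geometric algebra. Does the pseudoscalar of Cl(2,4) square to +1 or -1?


The pseudoscalar I = e1...e_n (product of all n generators) of Cl(p,q) satisfies I^2 = (-1)^(q + n(n-1)/2).
p = 2, q = 4, n = p + q = 6
n(n-1)/2 = 6 * 5 / 2 = 15
Exponent = q + n(n-1)/2 = 4 + 15 = 19
I^2 = (-1)^19 = -1


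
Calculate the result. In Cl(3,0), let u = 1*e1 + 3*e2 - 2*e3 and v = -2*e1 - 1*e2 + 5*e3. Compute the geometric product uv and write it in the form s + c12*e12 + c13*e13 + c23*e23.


In Cl(3,0): e_i^2 = 1, e_ie_j = -e_je_i for i != j.
Scalar part = u . v = 1*(-2) + 3*(-1) + (-2)*5
= -2 + (-3) + (-10) = -15
e12 coeff = 1*(-1) - 3*(-2) = -1 - (-6) = 5
e13 coeff = 1*5 - (-2)*(-2) = 5 - 4 = 1
e23 coeff = 3*5 - (-2)*(-1) = 15 - 2 = 13
uv = -15 + 5*e12 + 1*e13 + 13*e23


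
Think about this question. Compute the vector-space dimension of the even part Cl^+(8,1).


Even subalgebra dimension = 2^(n-1)
n = 8 + 1 = 9
2^(9 - 1) = 2^8 = 256
Verification: sum of C(9,k) for even k = 1 + 36 + 126 + 84 + 9 = 256
Result = 256


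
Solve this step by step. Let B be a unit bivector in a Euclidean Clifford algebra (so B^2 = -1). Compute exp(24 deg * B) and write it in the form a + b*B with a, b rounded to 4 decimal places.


For a unit bivector B with B^2 = -1, the exponential series gives
e^(theta*B) = cos(theta) + sin(theta)*B (the GA analogue of Euler's formula).
theta = 24 degrees = 0.418879 rad
cos(24 deg) = 0.9135
sin(24 deg) = 0.4067
exp(theta*B) = 0.9135 + 0.4067*B


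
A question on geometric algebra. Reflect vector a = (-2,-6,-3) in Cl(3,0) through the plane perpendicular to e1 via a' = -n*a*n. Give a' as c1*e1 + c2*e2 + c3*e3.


Reflection formula: a' = -n*a*n, with n = e1 (unit vector, n^2 = 1).
For reflection through hyperplane perp to e1:
The component along e1 flips sign, others stay.
a = (-2, -6, -3)
a' = (2, -6, -3)
a' = 2*e1 - 6*e2 - 3*e3


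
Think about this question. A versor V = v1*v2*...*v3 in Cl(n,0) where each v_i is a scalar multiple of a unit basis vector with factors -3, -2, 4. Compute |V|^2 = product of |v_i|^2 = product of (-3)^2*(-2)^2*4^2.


Each vector v_i has |v_i|^2 = s_i^2
Squared scales: (-3)^2 = 9, (-2)^2 = 4, 4^2 = 16
|V|^2 = 9 * 4 * 16
= 576


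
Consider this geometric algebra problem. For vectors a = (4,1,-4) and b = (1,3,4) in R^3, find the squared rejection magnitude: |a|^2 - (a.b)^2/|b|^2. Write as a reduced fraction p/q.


|a|^2 = 4^2 + 1^2 + (-4)^2 = 33
|b|^2 = 1^2 + 3^2 + 4^2 = 26
a . b = 4*1 + 1*3 + (-4)*4 = -9
(a.b)^2 = (-9)^2 = 81
|rej|^2 = 33 - 81/26
= (858 - 81)/26
= 777/26
In lowest terms: 777/26


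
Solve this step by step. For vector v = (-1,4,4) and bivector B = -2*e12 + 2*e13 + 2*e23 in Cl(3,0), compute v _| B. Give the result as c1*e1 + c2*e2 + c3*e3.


Left contraction v _| B = <vB>_1 (grade-1 part of the geometric product vB).
Using e1_|e12 = e2, e2_|e12 = -e1, e1_|e13 = e3, e3_|e13 = -e1, e2_|e23 = e3, e3_|e23 = -e2:
e1 coeff: -v2*b12 - v3*b13 = -(4)*(-2) - (4)*(2) = 0
e2 coeff: v1*b12 - v3*b23 = (-1)*(-2) - (4)*(2) = -6
e3 coeff: v1*b13 + v2*b23 = (-1)*(2) + (4)*(2) = 6
v _| B = 0*e1 - 6*e2 + 6*e3


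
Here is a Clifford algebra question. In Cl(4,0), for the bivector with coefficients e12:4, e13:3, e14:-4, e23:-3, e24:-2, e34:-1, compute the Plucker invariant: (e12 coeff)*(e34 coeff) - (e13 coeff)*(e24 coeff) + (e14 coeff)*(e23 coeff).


Plucker relation: af - be + cd
a*f = 4*(-1) = -4
b*e = 3*(-2) = -6
c*d = (-4)*(-3) = 12
af - be + cd = -4 - (-6) + 12
= 14


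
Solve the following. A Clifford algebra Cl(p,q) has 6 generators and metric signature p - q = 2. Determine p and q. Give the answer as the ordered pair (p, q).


We need p + q = 6 and p - q = 2.
Adding: 2p = 6 + 2 = 8, so p = 4.
Then q = 6 - 4 = 2.
(p, q) = (4, 2)


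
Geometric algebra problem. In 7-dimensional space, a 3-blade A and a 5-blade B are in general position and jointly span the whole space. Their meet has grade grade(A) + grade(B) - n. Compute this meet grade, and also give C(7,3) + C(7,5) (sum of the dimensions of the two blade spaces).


Meet grade = grade(A) + grade(B) - n
= 3 + 5 - 7 = 1
C(7,3) = 35
C(7,5) = 21
dim_A + dim_B = 35 + 21 = 56


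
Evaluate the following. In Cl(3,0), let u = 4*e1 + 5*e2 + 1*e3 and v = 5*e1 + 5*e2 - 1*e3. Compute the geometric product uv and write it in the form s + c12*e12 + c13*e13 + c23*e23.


In Cl(3,0): e_i^2 = 1, e_ie_j = -e_je_i for i != j.
Scalar part = u . v = 4*5 + 5*5 + 1*(-1)
= 20 + 25 + (-1) = 44
e12 coeff = 4*5 - 5*5 = 20 - 25 = -5
e13 coeff = 4*(-1) - 1*5 = -4 - 5 = -9
e23 coeff = 5*(-1) - 1*5 = -5 - 5 = -10
uv = 44 - 5*e12 - 9*e13 - 10*e23


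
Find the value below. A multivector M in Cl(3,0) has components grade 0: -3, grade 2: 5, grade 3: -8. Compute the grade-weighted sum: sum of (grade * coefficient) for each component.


Grade-weighted sum = sum of grade_k * coefficient_k
0*(-3) = 0
2*5 = 10
3*(-8) = -24
Total = 0 + 10 + (-24) = -14


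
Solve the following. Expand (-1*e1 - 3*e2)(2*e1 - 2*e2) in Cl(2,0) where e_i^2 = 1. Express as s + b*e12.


Expand: (-1*e1 - 3*e2)(2*e1 - 2*e2)
= (-1)*2*e1e1 + (-1)*(-2)*e1e2 + (-3)*2*e2e1 + (-3)*(-2)*e2e2
Using e1^2 = e2^2 = 1, e2e1 = -e1e2:
Scalar part s = (-1)*2 + (-3)*(-2) = -2 + 6 = 4
Bivector part b = (-1)*(-2) - (-3)*2 = 2 - (-6) = 8
uv = 4 + 8*e12


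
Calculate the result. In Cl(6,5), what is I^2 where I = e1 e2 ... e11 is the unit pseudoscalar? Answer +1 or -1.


The pseudoscalar I = e1...e_n (product of all n generators) of Cl(p,q) satisfies I^2 = (-1)^(q + n(n-1)/2).
p = 6, q = 5, n = p + q = 11
n(n-1)/2 = 11 * 10 / 2 = 55
Exponent = q + n(n-1)/2 = 5 + 55 = 60
I^2 = (-1)^60 = +1


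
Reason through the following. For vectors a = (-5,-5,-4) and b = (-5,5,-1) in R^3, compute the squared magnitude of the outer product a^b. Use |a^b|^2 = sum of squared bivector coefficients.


a wedge b = (a1*b2 - a2*b1)*e12 + (a1*b3 - a3*b1)*e13 + (a2*b3 - a3*b2)*e23
e12 coeff: (-5)*5 - (-5)*(-5) = -25 - 25 = -50
e13 coeff: (-5)*(-1) - (-4)*(-5) = 5 - 20 = -15
e23 coeff: (-5)*(-1) - (-4)*5 = 5 - (-20) = 25
|a wedge b|^2 = (-50)^2 + (-15)^2 + 25^2
= 2500 + 225 + 625
= 3350


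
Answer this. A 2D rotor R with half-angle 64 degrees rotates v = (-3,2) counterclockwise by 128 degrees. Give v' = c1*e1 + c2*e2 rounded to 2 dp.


Rotor R = cos(64deg) - sin(64deg)*e12
Rotation angle theta = 2 * 64 = 128 degrees
v' = R*v*~R rotates v by theta.
cos(128deg) = -0.6157, sin(128deg) = 0.7880
v'_1 = -3*cos(128deg) - 2*sin(128deg)
= -3*(-0.6157) - 2*0.7880
= 0.27
v'_2 = -3*sin(128deg) + 2*cos(128deg)
= -3*0.7880 + 2*(-0.6157)
= -3.60
v' = 0.27*e1 - 3.60*e2


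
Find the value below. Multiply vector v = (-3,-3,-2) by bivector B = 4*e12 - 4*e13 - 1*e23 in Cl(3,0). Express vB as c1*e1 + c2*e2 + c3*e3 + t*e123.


vB has grade-1 (vector) and grade-3 (trivector) parts: vB = (v _| B) + (v ^ B).
Vector part <vB>_1:
  e1: -v2*b12 - v3*b13 = -(-3)*(4) - (-2)*(-4) = 4
  e2: v1*b12 - v3*b23 = (-3)*(4) - (-2)*(-1) = -14
  e3: v1*b13 + v2*b23 = (-3)*(-4) + (-3)*(-1) = 15
Trivector part <vB>_3:
  e123: v1*b23 - v2*b13 + v3*b12 = (-3)*(-1) - (-3)*(-4) + (-2)*(4) = -17
vB = 4*e1 - 14*e2 + 15*e3 - 17*e123
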